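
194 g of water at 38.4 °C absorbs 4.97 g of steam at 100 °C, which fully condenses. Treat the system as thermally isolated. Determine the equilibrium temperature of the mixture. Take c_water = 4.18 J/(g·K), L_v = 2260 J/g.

Energy balance with sensible and latent terms:
condense steam: −4.97·2260 = −11232; condensed water 100 °C→T: 20.77(T − 100); original water: 810.92(T − 38.4)
831.69 T = 11232 + 2077.5 + 31139 = 44449
T ≈ 53.44 °C (< 100 °C, so full condensation is consistent).

T_f ≈ 53.4 °C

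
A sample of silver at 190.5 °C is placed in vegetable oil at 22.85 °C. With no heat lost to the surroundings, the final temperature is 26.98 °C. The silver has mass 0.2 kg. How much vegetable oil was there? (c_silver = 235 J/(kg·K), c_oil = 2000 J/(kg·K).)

m ≈ 0.93 kg

Heat lost by the silver = heat gained by the oil:
0.2×235×(190.5 − 26.98) = m×2000×(26.98 − 22.85)
8260 m = 7685.4  ⇒  m ≈ 0.9304 kg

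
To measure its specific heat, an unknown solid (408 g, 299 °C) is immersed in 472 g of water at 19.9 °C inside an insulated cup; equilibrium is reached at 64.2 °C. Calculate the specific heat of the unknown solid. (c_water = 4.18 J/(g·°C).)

c ≈ 0.912 J/(g·°C)

m_s c (T_s − T_f) = m_water c_water (T_f − T_0):
408×c×(299 − 64.2) = 472×4.18×(64.2 − 19.9)
95798 c = 87402  ⇒  c ≈ 0.9124 J/(g·°C)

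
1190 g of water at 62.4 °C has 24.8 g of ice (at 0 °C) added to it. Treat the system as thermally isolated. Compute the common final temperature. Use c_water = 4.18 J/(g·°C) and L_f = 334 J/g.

Taking heat into each body as positive, Σ m c ΔT = 0:
latent heat to melt: 24.8×334 = 8283.2; meltwater 0→T: 24.8×4.18×T = 103.66 T; water: 4974.2(T − 62.4)
5077.9 T = 310390 − 8283.2 = 302107
T ≈ 59.49 °C. Since T > 0 °C, the all-ice-melts assumption holds.

T_f ≈ 59.5 °C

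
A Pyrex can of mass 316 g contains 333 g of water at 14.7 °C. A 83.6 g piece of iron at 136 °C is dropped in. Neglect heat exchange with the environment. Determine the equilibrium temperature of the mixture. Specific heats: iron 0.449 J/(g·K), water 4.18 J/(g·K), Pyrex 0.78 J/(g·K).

T_f ≈ 17.4 °C

Setting the total heat transfer to zero:
83.6×0.449×(T − 136) + 333×4.18×(T − 14.7) + 316×0.78×(T − 14.7) = 0
37.54(T − 136) + 1391.9(T − 14.7) + 246.48(T − 14.7) = 0
(37.54 + 1391.9 + 246.48) T = 37.54×136 + 1391.9×14.7 + 246.48×14.7
T = 29190/1676 ≈ 17.42 °C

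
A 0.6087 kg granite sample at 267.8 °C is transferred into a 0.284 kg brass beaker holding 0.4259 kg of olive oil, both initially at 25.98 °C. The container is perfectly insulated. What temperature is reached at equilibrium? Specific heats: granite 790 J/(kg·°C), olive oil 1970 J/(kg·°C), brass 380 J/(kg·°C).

T_f ≈ 107.4 °C

Energy conservation, ΣQ = 0:
0.6087×790×(T − 267.8) + 0.4259×1970×(T − 25.98) + 0.284×380×(T − 25.98) = 0
480.87(T − 267.8) + 839.02(T − 25.98) + 107.92(T − 25.98) = 0
1427.8 T = 153379
T = 153379 / 1427.8 = 107 °C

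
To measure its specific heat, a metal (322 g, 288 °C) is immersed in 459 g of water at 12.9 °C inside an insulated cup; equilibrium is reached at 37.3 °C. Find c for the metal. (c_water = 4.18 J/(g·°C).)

m_s c (T_s − T_f) = m_water c_water (T_f − T_0):
322×c×(288 − 37.3) = 459×4.18×(37.3 − 12.9)
80725 c = 46814  ⇒  c ≈ 0.5799 J/(g·°C)

c ≈ 0.58 J/(g·°C)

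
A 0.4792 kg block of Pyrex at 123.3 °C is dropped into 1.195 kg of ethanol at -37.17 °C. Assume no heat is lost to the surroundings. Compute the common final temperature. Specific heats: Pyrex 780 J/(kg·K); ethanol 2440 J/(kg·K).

Taking heat into each body as positive, Σ m c ΔT = 0:
0.4792×780×(T − 123.3) + 1.195×2440×(T − (-37.17)) = 0
3289.6 T = -62294
T ≈ -18.94 °C

T_f ≈ -18.9 °C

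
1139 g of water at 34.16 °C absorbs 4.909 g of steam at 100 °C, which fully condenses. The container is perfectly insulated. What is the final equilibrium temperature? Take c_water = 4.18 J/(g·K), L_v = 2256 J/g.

T_f ≈ 36.8 °C

Net heat exchanged in the isolated system is zero:
steam→water at 100 °C releases m L_v = 4.909·2256 = 11075; condensate cools 100→T: 4.909·4.18·(T − 100) = 20.52(T − 100); original water: 4761(T − 34.16)
4781.5 T = 11075 + 2052 + 162636 = 175763
T ≈ 36.76 °C (< 100 °C, so full condensation is consistent).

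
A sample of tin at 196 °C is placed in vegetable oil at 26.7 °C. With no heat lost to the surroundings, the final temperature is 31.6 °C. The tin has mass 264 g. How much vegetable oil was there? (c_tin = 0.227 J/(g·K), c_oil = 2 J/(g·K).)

Net heat exchanged in the isolated system is zero:
264×0.227×(31.6 − 196) + m×2×(31.6 − 26.7) = 0
9.8 m = 9852.2
m = 9852.2/9.8 ≈ 1005 g

m ≈ 1010 g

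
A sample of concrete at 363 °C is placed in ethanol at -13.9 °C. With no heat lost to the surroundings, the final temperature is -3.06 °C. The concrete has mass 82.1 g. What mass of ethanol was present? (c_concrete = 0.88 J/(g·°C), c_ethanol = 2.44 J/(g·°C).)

Energy conservation, ΣQ = 0:
82.1×0.88×(-3.06 − 363) + m×2.44×(-3.06 − (-13.9)) = 0
26.45 m = 26447
m = 26447/26.45 ≈ 999.9 g

m ≈ 1000 g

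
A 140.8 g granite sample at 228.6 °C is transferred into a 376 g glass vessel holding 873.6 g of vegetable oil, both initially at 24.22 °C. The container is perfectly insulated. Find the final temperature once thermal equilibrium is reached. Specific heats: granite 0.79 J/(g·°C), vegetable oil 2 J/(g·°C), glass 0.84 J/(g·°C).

Let T be the final temperature. ΣQ_i = 0:
140.8*0.79*(T − 228.6) + 873.6*2*(T − 24.22) + 376*0.84*(T − 24.22) = 0
111.23(T − 228.6) + 1747.2(T − 24.22) + 315.84(T − 24.22) = 0
2174.3 T = 75394
T ≈ 34.68 °C

T_f ≈ 34.7 °C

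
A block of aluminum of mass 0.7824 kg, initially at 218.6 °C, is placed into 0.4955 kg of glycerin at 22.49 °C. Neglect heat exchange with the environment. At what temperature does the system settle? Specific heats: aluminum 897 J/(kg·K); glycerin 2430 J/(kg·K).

Energy conservation, ΣQ = 0:
0.7824·897·(T − 218.6) + 0.4955·2430·(T − 22.49) = 0
(701.81 + 1204.1) T = 701.81·218.6 + 1204.1·22.49
T = 180496 / 1905.9 = 94.7 °C

T_f ≈ 94.7 °C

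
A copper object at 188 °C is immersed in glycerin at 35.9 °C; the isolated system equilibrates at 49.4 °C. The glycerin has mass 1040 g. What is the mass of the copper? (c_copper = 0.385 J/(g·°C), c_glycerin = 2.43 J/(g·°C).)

Heat lost by the copper = heat gained by the glycerin:
m·0.385·(188 − 49.4) = 1040·2.43·(49.4 − 35.9)
53.36 m = 34117  ⇒  m ≈ 639.4 g

m ≈ 639 g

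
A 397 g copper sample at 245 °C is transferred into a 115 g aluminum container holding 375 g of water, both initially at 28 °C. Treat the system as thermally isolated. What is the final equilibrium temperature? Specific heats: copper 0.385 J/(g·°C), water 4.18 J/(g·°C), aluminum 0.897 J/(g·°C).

Taking heat into each body as positive, Σ m c ΔT = 0:
397·0.385·(T − 245) + 375·4.18·(T − 28) + 115·0.897·(T − 28) = 0
152.84(T − 245) + 1567.5(T − 28) + 103.16(T − 28) = 0
(152.84 + 1567.5 + 103.16) T = 152.84·245 + 1567.5·28 + 103.16·28
T = 84225/1823.5 ≈ 46.19 °C

T_f ≈ 46.2 °C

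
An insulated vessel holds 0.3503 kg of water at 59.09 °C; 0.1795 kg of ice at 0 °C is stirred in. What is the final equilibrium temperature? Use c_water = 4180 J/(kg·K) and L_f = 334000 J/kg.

T_f ≈ 12.0 °C

Let T be the final temperature. ΣQ_i = 0:
latent heat to melt: 0.1795·334000 = 59953; meltwater 0→T: 0.1795·4180·T = 750.31 T; water: 1464.3(T − 59.09)
2214.6 T = 86523 − 59953 = 26570
T ≈ 12.00 °C. Since T > 0 °C, the all-ice-melts assumption holds.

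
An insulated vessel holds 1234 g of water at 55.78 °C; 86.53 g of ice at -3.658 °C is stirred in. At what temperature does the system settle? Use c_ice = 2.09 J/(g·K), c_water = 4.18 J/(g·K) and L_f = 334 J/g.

Energy balance with sensible and latent terms:
ice -3.658→0 °C: 86.53·2.09·3.658 = 661.54
  melt ice: 86.53·334 = 28901
  meltwater 0→T: 86.53·4.18·T = 361.7 T
  water: 5158.1(T − 55.78)
5519.8 T = 287720 − 29563 = 258157
T ≈ 46.77 °C — above 0 °C, consistent with complete melting.

T_f ≈ 46.8 °C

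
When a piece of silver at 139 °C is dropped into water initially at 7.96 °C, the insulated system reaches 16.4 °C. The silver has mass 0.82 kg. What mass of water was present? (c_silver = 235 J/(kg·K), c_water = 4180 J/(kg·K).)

m ≈ 0.67 kg

Heat lost by the silver = heat gained by the water:
0.82×235×(139 − 16.4) = m×4180×(16.4 − 7.96)
35279 m = 23625  ⇒  m ≈ 0.6697 kg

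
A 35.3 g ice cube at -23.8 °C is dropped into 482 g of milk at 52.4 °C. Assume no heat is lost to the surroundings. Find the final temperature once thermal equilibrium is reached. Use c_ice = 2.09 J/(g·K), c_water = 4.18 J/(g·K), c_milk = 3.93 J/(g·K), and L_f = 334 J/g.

T_f ≈ 42.0 °C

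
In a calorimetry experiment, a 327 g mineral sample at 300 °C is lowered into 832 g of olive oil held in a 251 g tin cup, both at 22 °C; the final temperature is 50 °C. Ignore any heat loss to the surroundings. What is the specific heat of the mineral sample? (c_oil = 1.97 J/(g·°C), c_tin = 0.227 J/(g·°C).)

c ≈ 0.581 J/(g·°C)

Setting the total heat transfer to zero:
327×c×(50 − 300) + 832×1.97×(50 − 22) + 251×0.227×(50 − 22) = 0
-81750 c = -47488
c = -47488/-81750 ≈ 0.5809 J/(g·°C)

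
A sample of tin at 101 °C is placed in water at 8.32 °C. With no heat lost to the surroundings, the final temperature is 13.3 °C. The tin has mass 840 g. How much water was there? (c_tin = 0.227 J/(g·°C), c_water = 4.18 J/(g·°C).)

m ≈ 803 g

|Q_tin| = |Q_water|:
840·0.227·(101 − 13.3) = m·4.18·(13.3 − 8.32)
20.82 m = 16723  ⇒  m ≈ 803.3 g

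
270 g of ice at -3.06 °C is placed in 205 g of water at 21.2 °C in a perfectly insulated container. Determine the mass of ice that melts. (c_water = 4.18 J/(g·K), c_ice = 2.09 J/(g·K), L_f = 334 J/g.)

m_melted ≈ 49.2 g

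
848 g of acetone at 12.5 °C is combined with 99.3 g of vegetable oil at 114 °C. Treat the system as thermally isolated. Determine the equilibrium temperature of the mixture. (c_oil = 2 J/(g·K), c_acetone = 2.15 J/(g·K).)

Energy conservation, ΣQ = 0:
99.3×2×(T − 114) + 848×2.15×(T − 12.5) = 0
198.6(T − 114) + 1823.2(T − 12.5) = 0
(198.6 + 1823.2) T = 198.6×114 + 1823.2×12.5
T = 45430 / 2021.8 = 22.5 °C

T_f ≈ 22.5 °C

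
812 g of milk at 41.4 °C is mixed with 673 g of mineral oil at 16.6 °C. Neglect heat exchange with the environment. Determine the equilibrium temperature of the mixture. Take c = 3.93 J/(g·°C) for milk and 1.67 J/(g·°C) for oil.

Heat gained plus heat lost sum to zero:
812·3.93·(T − 41.4) + 673·1.67·(T − 16.6) = 0
4315.1 T = 150771
T = 150771/4315.1 ≈ 34.94 °C

T_f ≈ 34.9 °C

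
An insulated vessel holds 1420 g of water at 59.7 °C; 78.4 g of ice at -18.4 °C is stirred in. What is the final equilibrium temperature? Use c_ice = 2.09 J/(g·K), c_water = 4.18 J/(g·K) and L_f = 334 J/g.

T_f ≈ 51.9 °C

Net heat exchanged in the isolated system is zero:
warm ice to 0 °C: 78.4×2.09×(0 − (-18.4)) = 3015
  fusion: m_ice L_f = 78.4×334 = 26186
  meltwater 0→T: 78.4×4.18×T = 327.71 T
  water cools: 1420×4.18×(T − 59.7) = 5935.6(T − 59.7)
6263.3 T = 354355 − 29201 = 325155
T ≈ 51.91 °C (positive, so assuming full melt was valid).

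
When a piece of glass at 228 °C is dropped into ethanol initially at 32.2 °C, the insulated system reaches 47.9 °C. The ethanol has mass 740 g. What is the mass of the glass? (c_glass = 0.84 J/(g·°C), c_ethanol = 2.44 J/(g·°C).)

Taking heat into each body as positive, Σ m c ΔT = 0:
m·0.84·(47.9 − 228) + 740·2.44·(47.9 − 32.2) = 0
-151.28 m = -28348
m = -28348/-151.28 ≈ 187.4 g

m ≈ 187 g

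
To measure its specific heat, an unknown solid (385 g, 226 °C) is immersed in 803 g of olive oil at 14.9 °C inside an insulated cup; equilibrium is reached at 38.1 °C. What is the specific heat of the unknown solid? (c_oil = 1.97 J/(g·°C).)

Net heat exchanged in the isolated system is zero:
385×c×(38.1 − 226) + 803×1.97×(38.1 − 14.9) = 0
-72342 c = -36700
c = -36700/-72342 ≈ 0.5073 J/(g·°C)

c ≈ 0.507 J/(g·°C)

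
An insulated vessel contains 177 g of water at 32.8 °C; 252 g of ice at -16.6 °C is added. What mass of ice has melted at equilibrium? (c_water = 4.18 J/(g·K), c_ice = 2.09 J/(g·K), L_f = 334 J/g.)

m_melted ≈ 46.5 g

Water can give up m c ΔT = 177·4.18·32.8 = 24267 J before reaching 0 °C.
Of that, 252·2.09·16.6 = 8742.9 J goes to bring the ice to 0 °C, leaving 15525 J.
Melting all 252 g of ice would need 252·334 = 84168 J.
15525 J < 84168 J, so only part of the ice melts and the system sits at 0 °C.
Mass melted = 15525/334 ≈ 46.48 g.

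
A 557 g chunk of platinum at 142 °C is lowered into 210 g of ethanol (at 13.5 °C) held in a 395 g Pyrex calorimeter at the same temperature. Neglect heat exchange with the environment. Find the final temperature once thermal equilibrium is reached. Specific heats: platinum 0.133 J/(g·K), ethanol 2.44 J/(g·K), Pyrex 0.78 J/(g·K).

T_f ≈ 24.1 °C

T_f = Σ m_i c_i T_i / Σ m_i c_i:
T_f = (74.08×142 + 512.4×13.5 + 308.1×13.5) / (74.08 + 512.4 + 308.1)
    = 21596 / 894.58 ≈ 24.14 °C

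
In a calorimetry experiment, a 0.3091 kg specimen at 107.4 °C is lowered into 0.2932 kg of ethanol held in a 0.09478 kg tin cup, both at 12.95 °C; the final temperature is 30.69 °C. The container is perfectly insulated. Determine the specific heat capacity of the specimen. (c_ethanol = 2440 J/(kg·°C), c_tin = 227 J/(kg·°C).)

c ≈ 551 J/(kg·°C)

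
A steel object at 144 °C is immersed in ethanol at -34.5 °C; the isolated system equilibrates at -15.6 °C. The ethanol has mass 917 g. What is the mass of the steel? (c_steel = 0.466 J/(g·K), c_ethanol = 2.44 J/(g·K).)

m ≈ 569 g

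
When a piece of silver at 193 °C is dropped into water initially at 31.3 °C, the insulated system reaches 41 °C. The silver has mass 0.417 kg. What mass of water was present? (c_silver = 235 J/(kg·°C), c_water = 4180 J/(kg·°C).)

Energy conservation, ΣQ = 0:
0.417×235×(41 − 193) + m×4180×(41 − 31.3) = 0
40546 m = 14895
m = 14895/40546 ≈ 0.3674 kg

m ≈ 0.367 kg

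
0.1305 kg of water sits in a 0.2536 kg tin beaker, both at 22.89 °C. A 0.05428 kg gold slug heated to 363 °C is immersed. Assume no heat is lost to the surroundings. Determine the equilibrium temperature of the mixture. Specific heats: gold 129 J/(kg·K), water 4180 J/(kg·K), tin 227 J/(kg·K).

T_f ≈ 26.8 °C

With ΣQ=0 the equilibrium temperature is the m·c-weighted mean:
T_f = (7.002×363 + 545.49×22.89 + 57.57×22.89) / (7.002 + 545.49 + 57.57)
    = 16346 / 610.06 ≈ 26.79 °C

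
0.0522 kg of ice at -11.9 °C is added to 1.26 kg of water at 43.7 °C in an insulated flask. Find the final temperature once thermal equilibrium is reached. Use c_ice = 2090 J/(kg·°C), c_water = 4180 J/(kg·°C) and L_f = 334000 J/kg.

T_f ≈ 38.5 °C

Let T be the final temperature. ΣQ_i = 0:
ice -11.9→0 °C: 0.0522·2090·11.9 = 1298.3
  latent heat to melt: 0.0522·334000 = 17435
  meltwater 0→T: 0.0522·4180·T = 218.2 T
  water cools: 1.26·4180·(T − 43.7) = 5266.8(T − 43.7)
5485 T = 230159 − 18733 = 211426
T ≈ 38.55 °C (positive, so assuming full melt was valid).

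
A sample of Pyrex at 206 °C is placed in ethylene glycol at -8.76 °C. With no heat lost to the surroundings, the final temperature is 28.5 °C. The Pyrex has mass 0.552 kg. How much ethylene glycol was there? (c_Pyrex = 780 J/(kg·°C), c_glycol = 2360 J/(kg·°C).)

Taking heat into each body as positive, Σ m c ΔT = 0:
0.552×780×(28.5 − 206) + m×2360×(28.5 − (-8.76)) = 0
87934 m = 76424
m = 76424/87934 ≈ 0.8691 kg

m ≈ 0.869 kg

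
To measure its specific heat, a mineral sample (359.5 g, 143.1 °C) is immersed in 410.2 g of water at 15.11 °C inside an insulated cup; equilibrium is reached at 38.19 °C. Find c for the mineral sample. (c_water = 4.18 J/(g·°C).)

c ≈ 1.05 J/(g·°C)

Heat gained plus heat lost sum to zero:
359.5×c×(38.19 − 143.1) + 410.2×4.18×(38.19 − 15.11) = 0
-37715 c = -39574
c = -39574/-37715 ≈ 1.049 J/(g·°C)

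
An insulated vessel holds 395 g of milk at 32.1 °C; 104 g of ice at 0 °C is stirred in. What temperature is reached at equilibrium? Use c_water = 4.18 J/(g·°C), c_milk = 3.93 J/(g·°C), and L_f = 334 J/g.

T_f ≈ 7.6 °C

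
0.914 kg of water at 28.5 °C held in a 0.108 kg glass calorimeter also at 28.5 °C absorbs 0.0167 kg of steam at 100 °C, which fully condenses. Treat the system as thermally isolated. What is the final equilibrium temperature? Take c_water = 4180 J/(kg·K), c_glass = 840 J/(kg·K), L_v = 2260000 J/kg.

Let T be the final temperature. ΣQ_i = 0:
latent heat released on condensation: 0.0167·2260000 = 37742
  condensed water 100 °C→T: 69.81(T − 100)
  original water: 3820.5(T − 28.5)
  cup: 90.72(T − 28.5)
3981 T = 37742 + 6980.6 + 111470 = 156193
T ≈ 39.23 °C (< 100 °C, so full condensation is consistent).

T_f ≈ 39.2 °C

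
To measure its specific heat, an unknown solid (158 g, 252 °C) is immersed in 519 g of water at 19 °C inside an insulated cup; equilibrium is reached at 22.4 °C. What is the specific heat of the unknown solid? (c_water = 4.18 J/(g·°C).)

c ≈ 0.203 J/(g·°C)

m_s c (T_s − T_f) = m_water c_water (T_f − T_0):
158×c×(252 − 22.4) = 519×4.18×(22.4 − 19)
36277 c = 7376  ⇒  c ≈ 0.2033 J/(g·°C)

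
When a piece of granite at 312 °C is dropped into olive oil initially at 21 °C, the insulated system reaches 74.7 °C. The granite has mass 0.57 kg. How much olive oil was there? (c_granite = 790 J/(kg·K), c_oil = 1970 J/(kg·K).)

Setting the total heat transfer to zero:
0.57×790×(74.7 − 312) + m×1970×(74.7 − 21) = 0
105789 m = 106856
m = 106856/105789 ≈ 1.01 kg

m ≈ 1.01 kg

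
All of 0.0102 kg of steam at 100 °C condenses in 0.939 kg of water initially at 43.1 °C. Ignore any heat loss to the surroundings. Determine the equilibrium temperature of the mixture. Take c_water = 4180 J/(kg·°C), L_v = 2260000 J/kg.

T_f ≈ 49.5 °C

Sum of m c ΔT and latent-heat terms is zero:
condense steam: −0.0102·2260000 = −23052; condensed water 100 °C→T: 42.64(T − 100); water warms: 0.939·4180·(T − 43.1) = 3925(T − 43.1)
3967.7 T = 23052 + 4263.6 + 169168 = 196484
T ≈ 49.52 °C — below 100 °C, confirming all the steam condensed.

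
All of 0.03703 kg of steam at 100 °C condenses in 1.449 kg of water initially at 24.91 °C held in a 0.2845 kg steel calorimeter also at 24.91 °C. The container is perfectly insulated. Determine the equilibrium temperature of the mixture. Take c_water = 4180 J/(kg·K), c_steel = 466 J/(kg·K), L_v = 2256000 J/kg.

T_f ≈ 39.9 °C

Energy conservation, ΣQ = 0:
steam→water at 100 °C releases m L_v = 0.03703×2256000 = 83540; condensed water 100 °C→T: 154.79(T − 100); original water: 6056.8(T − 24.91); steel cup: 0.2845×466×(T − 24.91) = 132.58(T − 24.91)
6344.2 T = 83540 + 15479 + 154178 = 253196
T ≈ 39.91 °C (< 100 °C, so full condensation is consistent).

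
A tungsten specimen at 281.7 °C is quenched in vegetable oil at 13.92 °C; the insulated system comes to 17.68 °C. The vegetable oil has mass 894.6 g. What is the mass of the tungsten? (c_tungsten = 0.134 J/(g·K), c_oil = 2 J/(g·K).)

Energy conservation, ΣQ = 0:
m×0.134×(17.68 − 281.7) + 894.6×2×(17.68 − 13.92) = 0
-35.38 m = -6727.4
m = -6727.4/-35.38 ≈ 190.2 g

m ≈ 190 g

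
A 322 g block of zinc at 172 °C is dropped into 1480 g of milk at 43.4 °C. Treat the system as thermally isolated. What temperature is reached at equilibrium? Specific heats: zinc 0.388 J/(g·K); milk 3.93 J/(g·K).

T_f ≈ 46.1 °C

T_f is the heat-capacity-weighted average of the initial temperatures:
T_f = (124.94·172 + 5816.4·43.4) / (124.94 + 5816.4)
    = 273921 / 5941.3 ≈ 46.10 °C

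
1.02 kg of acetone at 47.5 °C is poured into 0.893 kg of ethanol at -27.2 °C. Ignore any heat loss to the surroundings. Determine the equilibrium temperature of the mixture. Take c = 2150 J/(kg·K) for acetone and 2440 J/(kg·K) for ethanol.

T_f ≈ 10.3 °C

Setting the total heat transfer to zero:
1.02*2150*(T − 47.5) + 0.893*2440*(T − (-27.2)) = 0
2193(T − 47.5) + 2178.9(T − (-27.2)) = 0
4371.9 T = 44901
T = 44901/4371.9 ≈ 10.27 °C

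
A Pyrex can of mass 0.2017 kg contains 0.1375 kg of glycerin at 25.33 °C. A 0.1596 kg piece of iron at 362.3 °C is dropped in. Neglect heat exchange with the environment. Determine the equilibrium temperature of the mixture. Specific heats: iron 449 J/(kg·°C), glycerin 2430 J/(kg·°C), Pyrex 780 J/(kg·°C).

T_f ≈ 68.2 °C

Heat gained plus heat lost sum to zero:
0.1596×449×(T − 362.3) + 0.1375×2430×(T − 25.33) + 0.2017×780×(T − 25.33) = 0
563.11 T = 38411
T = 38411 / 563.11 = 68.2 °C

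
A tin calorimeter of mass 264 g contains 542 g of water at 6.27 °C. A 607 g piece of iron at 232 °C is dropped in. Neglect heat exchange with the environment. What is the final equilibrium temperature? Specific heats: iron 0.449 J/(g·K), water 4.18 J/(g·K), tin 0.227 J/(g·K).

T_f ≈ 29.9 °C

T_f = Σ m_i c_i T_i / Σ m_i c_i:
T_f = (272.54×232 + 2265.6×6.27 + 59.93×6.27) / (272.54 + 2265.6 + 59.93)
    = 77811 / 2598 ≈ 29.95 °C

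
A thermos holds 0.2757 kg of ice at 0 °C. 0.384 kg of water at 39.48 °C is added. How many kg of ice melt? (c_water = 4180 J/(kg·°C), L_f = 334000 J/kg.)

Cooling the water to 0 °C releases 0.384×4180×39.48 = 63370 J.
Fully melting the ice requires m_ice L_f = 0.2757×334000 = 92084 J.
Since 63370 < 92084 J, not all the ice melts; equilibrium is at 0 °C.
m_melt = 63370 / L_f = 0.1897 kg.

m_melted ≈ 0.19 kg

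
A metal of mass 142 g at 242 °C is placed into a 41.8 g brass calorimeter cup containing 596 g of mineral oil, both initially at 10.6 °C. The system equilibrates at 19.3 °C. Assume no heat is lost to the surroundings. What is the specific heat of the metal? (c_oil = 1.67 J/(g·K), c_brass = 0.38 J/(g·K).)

Taking heat into each body as positive, Σ m c ΔT = 0:
142·c·(19.3 − 242) + 596·1.67·(19.3 − 10.6) + 41.8·0.38·(19.3 − 10.6) = 0
-31623 c = -8797.5
c = -8797.5/-31623 ≈ 0.2782 J/(g·K)

c ≈ 0.278 J/(g·K)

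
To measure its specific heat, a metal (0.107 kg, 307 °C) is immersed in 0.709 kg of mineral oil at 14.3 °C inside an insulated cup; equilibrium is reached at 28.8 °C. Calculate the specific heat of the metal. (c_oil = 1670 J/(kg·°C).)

Heat gained plus heat lost sum to zero:
0.107×c×(28.8 − 307) + 0.709×1670×(28.8 − 14.3) = 0
-29.77 c = -17168
c = -17168/-29.77 ≈ 576.8 J/(kg·°C)

c ≈ 577 J/(kg·°C)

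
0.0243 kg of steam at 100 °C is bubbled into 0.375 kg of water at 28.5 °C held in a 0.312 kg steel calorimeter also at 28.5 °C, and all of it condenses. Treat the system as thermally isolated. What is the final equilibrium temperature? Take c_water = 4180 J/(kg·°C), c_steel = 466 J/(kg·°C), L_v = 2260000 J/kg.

T_f ≈ 62.8 °C

Setting the total heat transfer to zero:
latent heat released on condensation: 0.0243×2260000 = 54918; condensed water 100 °C→T: 101.57(T − 100); water warms: 0.375×4180×(T − 28.5) = 1567.5(T − 28.5); cup: 145.39(T − 28.5)
1814.5 T = 54918 + 10157 + 48817 = 113893
T ≈ 62.77 °C, under the boiling point, so the assumption holds.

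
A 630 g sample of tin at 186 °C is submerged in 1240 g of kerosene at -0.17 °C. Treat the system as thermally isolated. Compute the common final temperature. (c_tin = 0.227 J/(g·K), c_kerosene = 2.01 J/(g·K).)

T_f ≈ 9.9 °C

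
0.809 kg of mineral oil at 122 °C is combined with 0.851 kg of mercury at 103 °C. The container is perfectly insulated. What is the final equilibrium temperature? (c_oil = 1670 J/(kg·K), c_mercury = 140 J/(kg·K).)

T_f ≈ 120.5 °C

Net heat exchanged in the isolated system is zero:
0.809*1670*(T − 122) + 0.851*140*(T − 103) = 0
(1351 + 119.14) T = 1351*122 + 119.14*103
T = 177097/1470.2 ≈ 120.46 °C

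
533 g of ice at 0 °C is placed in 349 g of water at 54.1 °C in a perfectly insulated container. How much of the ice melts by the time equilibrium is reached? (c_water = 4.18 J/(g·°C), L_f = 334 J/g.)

m_melted ≈ 236 g

Water can give up m c ΔT = 349·4.18·54.1 = 78922 J before reaching 0 °C.
To melt every bit of ice: 533·334 = 178022 J.
Since 78922 < 178022 J, not all the ice melts; equilibrium is at 0 °C.
m_melt = 78922 / L_f = 236.3 g.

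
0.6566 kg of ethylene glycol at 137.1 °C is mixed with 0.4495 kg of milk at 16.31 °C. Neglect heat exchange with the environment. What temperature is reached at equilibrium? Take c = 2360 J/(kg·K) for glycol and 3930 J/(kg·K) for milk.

T_f ≈ 72.8 °C

T_f = Σ m_i c_i T_i / Σ m_i c_i:
T_f = (1549.6·137.1 + 1766.5·16.31) / (1549.6 + 1766.5)
    = 241259 / 3316.1 ≈ 72.75 °C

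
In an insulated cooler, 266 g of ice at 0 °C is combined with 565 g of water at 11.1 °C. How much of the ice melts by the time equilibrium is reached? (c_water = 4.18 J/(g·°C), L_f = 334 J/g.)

Cooling the water to 0 °C releases 565×4.18×11.1 = 26215 J.
Melting all 266 g of ice would need 266×334 = 88844 J.
That's not enough to melt it all — equilibrium is at 0 °C with ice remaining.
m_melted×334 = 26215  ⇒  m_melted ≈ 78.49 g.

m_melted ≈ 78.5 g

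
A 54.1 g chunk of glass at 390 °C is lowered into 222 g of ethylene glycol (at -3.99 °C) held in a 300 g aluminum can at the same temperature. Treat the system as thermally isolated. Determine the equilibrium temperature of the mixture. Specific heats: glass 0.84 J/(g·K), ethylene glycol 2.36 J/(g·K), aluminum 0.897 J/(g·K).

Net heat exchanged in the isolated system is zero:
54.1*0.84*(T − 390) + 222*2.36*(T − (-3.99)) + 300*0.897*(T − (-3.99)) = 0
45.44(T − 390) + 523.92(T − (-3.99)) + 269.1(T − (-3.99)) = 0
838.46 T = 14559
T = 14559 / 838.46 = 17.4 °C

T_f ≈ 17.4 °C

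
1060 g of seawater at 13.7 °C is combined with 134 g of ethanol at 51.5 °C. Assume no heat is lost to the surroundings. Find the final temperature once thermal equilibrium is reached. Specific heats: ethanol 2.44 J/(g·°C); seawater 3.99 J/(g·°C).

T_f ≈ 16.4 °C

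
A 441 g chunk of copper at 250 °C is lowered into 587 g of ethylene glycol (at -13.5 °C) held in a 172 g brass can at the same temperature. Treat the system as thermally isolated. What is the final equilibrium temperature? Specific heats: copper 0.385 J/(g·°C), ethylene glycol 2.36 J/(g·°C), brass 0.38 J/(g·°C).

T_f ≈ 14.1 °C

Net heat exchanged in the isolated system is zero:
441·0.385·(T − 250) + 587·2.36·(T − (-13.5)) + 172·0.38·(T − (-13.5)) = 0
1620.5 T = 22862
T ≈ 14.11 °C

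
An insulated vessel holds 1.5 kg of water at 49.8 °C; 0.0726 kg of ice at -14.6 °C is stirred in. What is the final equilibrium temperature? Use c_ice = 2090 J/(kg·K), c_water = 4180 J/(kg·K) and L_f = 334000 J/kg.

Energy conservation, ΣQ = 0:
warm ice to 0 °C: 0.0726·2090·(0 − (-14.6)) = 2215.3
  fusion: m_ice L_f = 0.0726·334000 = 24248
  warm the meltwater: 303.47 T
  water: 6270(T − 49.8)
6573.5 T = 312246 − 26464 = 285782
T ≈ 43.48 °C. Since T > 0 °C, the all-ice-melts assumption holds.

T_f ≈ 43.5 °C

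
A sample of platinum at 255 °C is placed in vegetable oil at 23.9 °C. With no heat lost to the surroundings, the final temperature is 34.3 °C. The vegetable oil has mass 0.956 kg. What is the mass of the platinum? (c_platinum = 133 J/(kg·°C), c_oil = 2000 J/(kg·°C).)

m ≈ 0.677 kg

Setting the total heat transfer to zero:
m·133·(34.3 − 255) + 0.956·2000·(34.3 − 23.9) = 0
-29353 m = -19885
m = -19885/-29353 ≈ 0.6774 kg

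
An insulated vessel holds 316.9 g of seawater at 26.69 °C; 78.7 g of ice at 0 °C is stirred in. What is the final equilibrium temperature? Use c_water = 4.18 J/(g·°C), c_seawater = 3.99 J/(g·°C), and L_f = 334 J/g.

Sum of m c ΔT and latent-heat terms is zero:
fusion: m_ice L_f = 78.7×334 = 26286
  meltwater 0→T: 78.7×4.18×T = 328.97 T
  seawater: 1264.4(T − 26.69)
1593.4 T = 33748 − 26286 = 7461.9
T ≈ 4.68 °C. Since T > 0 °C, the all-ice-melts assumption holds.

T_f ≈ 4.7 °C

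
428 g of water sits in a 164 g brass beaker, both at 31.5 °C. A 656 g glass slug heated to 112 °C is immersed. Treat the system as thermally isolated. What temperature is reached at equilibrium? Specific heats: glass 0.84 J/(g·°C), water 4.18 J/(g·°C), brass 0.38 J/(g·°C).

T_f ≈ 50.0 °C

With ΣQ=0 the equilibrium temperature is the m·c-weighted mean:
T_f = (551.04·112 + 1789·31.5 + 62.32·31.5) / (551.04 + 1789 + 62.32)
    = 120034 / 2402.4 ≈ 49.96 °C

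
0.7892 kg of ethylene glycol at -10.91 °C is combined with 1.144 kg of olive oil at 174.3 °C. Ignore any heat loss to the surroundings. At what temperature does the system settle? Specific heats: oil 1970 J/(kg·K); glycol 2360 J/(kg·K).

T_f ≈ 90.5 °C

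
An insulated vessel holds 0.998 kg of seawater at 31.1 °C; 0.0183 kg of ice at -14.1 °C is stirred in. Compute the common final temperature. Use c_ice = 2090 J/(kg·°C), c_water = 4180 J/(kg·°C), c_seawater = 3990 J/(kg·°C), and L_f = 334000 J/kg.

Energy conservation, ΣQ = 0:
warm ice to 0 °C: 0.0183×2090×(0 − (-14.1)) = 539.28; melt ice: 0.0183×334000 = 6112.2; meltwater 0→T: 0.0183×4180×T = 76.49 T; seawater cools: 0.998×3990×(T − 31.1) = 3982(T − 31.1)
4058.5 T = 123841 − 6651.5 = 117189
T ≈ 28.87 °C. Since T > 0 °C, the all-ice-melts assumption holds.

T_f ≈ 28.9 °C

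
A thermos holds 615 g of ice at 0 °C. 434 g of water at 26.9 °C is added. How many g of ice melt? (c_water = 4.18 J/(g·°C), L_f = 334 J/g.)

m_melted ≈ 146 g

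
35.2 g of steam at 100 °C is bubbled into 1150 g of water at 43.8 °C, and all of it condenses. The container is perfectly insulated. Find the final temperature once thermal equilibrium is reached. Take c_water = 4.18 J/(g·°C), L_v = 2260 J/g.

Taking heat into each body as positive, Σ m c ΔT = 0:
latent heat released on condensation: 35.2×2260 = 79552
  condensate cools 100→T: 35.2×4.18×(T − 100) = 147.14(T − 100)
  original water: 4807(T − 43.8)
4954.1 T = 79552 + 14714 + 210547 = 304812
T ≈ 61.53 °C (< 100 °C, so full condensation is consistent).

T_f ≈ 61.5 °C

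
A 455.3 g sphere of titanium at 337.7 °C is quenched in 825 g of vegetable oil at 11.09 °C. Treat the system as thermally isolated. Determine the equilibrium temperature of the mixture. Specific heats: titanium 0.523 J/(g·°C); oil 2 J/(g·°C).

Taking heat into each body as positive, Σ m c ΔT = 0:
455.3·0.523·(T − 337.7) + 825·2·(T − 11.09) = 0
(238.12 + 1650) T = 238.12·337.7 + 1650·11.09
T = 98712/1888.1 ≈ 52.28 °C

T_f ≈ 52.3 °C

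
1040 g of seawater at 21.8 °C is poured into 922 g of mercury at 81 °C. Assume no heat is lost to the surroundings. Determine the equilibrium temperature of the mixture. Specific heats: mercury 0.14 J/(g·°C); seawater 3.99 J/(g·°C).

T_f ≈ 23.6 °C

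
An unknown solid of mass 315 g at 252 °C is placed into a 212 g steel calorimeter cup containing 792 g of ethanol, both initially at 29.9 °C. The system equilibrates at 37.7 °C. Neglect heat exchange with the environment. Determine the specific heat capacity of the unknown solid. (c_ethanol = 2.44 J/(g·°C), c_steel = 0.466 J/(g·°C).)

Energy conservation, ΣQ = 0:
315×c×(37.7 − 252) + 792×2.44×(37.7 − 29.9) + 212×0.466×(37.7 − 29.9) = 0
-67504 c = -15844
c = -15844/-67504 ≈ 0.2347 J/(g·°C)

c ≈ 0.235 J/(g·°C)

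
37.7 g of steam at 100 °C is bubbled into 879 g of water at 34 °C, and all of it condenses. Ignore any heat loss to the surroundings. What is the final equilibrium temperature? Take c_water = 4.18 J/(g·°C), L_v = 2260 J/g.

T_f ≈ 58.9 °C

Net heat exchanged in the isolated system is zero:
condense steam: −37.7×2260 = −85202; condensate cools 100→T: 37.7×4.18×(T − 100) = 157.59(T − 100); water warms: 879×4.18×(T − 34) = 3674.2(T − 34)
3831.8 T = 85202 + 15759 + 124923 = 225884
T ≈ 58.95 °C — below 100 °C, confirming all the steam condensed.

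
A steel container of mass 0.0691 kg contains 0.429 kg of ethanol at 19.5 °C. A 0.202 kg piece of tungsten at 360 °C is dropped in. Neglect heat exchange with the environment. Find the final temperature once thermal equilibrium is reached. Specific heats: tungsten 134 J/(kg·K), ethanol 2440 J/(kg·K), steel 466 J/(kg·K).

T_f ≈ 27.8 °C

Net heat exchanged in the isolated system is zero:
0.202·134·(T − 360) + 0.429·2440·(T − 19.5) + 0.0691·466·(T − 19.5) = 0
27.07(T − 360) + 1046.8(T − 19.5) + 32.2(T − 19.5) = 0
1106 T = 30784
T = 30784/1106 ≈ 27.83 °C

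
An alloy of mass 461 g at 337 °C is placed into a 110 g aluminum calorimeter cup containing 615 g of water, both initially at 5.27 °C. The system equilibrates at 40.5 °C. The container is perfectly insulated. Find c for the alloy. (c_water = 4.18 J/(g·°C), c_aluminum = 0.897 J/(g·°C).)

c ≈ 0.688 J/(g·°C)

Heat gained plus heat lost sum to zero:
461×c×(40.5 − 337) + 615×4.18×(40.5 − 5.27) + 110×0.897×(40.5 − 5.27) = 0
-136686 c = -94042
c = -94042/-136686 ≈ 0.688 J/(g·°C)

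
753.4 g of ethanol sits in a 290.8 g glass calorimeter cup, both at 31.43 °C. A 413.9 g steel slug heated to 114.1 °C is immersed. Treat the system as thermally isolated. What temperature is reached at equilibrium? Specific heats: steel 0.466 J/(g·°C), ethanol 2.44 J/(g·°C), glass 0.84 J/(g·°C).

T_f = Σ m_i c_i T_i / Σ m_i c_i:
T_f = (192.88*114.1 + 1838.3*31.43 + 244.27*31.43) / (192.88 + 1838.3 + 244.27)
    = 87462 / 2275.4 ≈ 38.44 °C

T_f ≈ 38.4 °C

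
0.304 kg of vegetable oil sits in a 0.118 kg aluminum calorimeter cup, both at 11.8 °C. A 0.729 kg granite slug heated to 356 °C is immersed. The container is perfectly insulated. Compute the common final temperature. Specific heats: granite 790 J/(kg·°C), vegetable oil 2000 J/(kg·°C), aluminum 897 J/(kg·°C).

T_f ≈ 165.5 °C

T_f is the heat-capacity-weighted average of the initial temperatures:
T_f = (575.91×356 + 608×11.8 + 105.85×11.8) / (575.91 + 608 + 105.85)
    = 213447 / 1289.8 ≈ 165.49 °C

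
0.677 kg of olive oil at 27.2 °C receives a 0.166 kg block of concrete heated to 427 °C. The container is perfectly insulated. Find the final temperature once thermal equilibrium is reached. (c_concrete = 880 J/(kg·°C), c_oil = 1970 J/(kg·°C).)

Energy conservation, ΣQ = 0:
0.166×880×(T − 427) + 0.677×1970×(T − 27.2) = 0
146.08(T − 427) + 1333.7(T − 27.2) = 0
(146.08 + 1333.7) T = 146.08×427 + 1333.7×27.2
T = 98653/1479.8 ≈ 66.67 °C

T_f ≈ 66.7 °C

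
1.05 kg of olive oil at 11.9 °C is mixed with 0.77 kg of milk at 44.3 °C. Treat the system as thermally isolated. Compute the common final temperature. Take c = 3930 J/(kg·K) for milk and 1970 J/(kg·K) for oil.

Net heat exchanged in the isolated system is zero:
0.77·3930·(T − 44.3) + 1.05·1970·(T − 11.9) = 0
3026.1(T − 44.3) + 2068.5(T − 11.9) = 0
5094.6 T = 158671
T = 158671 / 5094.6 = 31.1 °C

T_f ≈ 31.1 °C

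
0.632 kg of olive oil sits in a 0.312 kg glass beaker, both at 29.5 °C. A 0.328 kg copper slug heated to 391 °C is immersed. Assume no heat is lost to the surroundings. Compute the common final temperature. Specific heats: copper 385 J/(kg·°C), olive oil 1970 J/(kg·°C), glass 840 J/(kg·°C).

T_f ≈ 57.4 °C

With ΣQ=0 the equilibrium temperature is the m·c-weighted mean:
T_f = (126.28×391 + 1245×29.5 + 262.08×29.5) / (126.28 + 1245 + 262.08)
    = 93836 / 1633.4 ≈ 57.45 °C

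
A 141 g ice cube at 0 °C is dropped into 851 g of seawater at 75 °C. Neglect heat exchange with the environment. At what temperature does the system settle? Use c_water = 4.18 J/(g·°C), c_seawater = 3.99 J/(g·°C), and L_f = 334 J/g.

T_f ≈ 52.1 °C

Setting the total heat transfer to zero:
latent heat to melt: 141×334 = 47094
  warm the meltwater: 589.38 T
  seawater: 3395.5(T − 75)
3984.9 T = 254662 − 47094 = 207568
T ≈ 52.09 °C — above 0 °C, consistent with complete melting.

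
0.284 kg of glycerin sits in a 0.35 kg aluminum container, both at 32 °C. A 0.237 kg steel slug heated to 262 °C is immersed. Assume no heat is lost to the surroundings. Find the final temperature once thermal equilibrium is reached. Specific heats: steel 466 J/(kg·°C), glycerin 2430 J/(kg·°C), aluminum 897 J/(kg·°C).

T_f ≈ 54.8 °C

T_f is the heat-capacity-weighted average of the initial temperatures:
T_f = (110.44·262 + 690.12·32 + 313.95·32) / (110.44 + 690.12 + 313.95)
    = 61066 / 1114.5 ≈ 54.79 °C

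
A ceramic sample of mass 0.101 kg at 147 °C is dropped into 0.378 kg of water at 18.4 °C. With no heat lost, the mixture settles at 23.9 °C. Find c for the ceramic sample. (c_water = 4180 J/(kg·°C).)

c ≈ 699 J/(kg·°C)

m_s c (T_s − T_f) = m_water c_water (T_f − T_0):
0.101·c·(147 − 23.9) = 0.378·4180·(23.9 − 18.4)
12.43 c = 8690.2  ⇒  c ≈ 699 J/(kg·°C)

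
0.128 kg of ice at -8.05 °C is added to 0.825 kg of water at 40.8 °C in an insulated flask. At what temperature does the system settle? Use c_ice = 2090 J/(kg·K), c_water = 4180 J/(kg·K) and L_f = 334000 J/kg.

T_f ≈ 24.0 °C

Sum of m c ΔT and latent-heat terms is zero:
ice -8.05→0 °C: 0.128×2090×8.05 = 2153.5; latent heat to melt: 0.128×334000 = 42752; warm the meltwater: 535.04 T; water cools: 0.825×4180×(T − 40.8) = 3448.5(T − 40.8)
3983.5 T = 140699 − 44906 = 95793
T ≈ 24.05 °C (positive, so assuming full melt was valid).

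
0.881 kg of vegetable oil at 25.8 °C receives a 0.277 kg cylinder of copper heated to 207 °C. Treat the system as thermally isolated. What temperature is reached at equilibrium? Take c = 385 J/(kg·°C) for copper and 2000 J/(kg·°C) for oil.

T_f ≈ 36.1 °C

Heat gained plus heat lost sum to zero:
0.277*385*(T − 207) + 0.881*2000*(T − 25.8) = 0
106.65(T − 207) + 1762(T − 25.8) = 0
1868.6 T = 67535
T = 67535/1868.6 ≈ 36.14 °C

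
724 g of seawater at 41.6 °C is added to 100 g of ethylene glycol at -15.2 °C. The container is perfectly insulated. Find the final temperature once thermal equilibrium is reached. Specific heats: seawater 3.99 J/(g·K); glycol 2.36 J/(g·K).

T_f ≈ 37.3 °C

With ΣQ=0 the equilibrium temperature is the m·c-weighted mean:
T_f = (2888.8×41.6 + 236×(-15.2)) / (2888.8 + 236)
    = 116585 / 3124.8 ≈ 37.31 °C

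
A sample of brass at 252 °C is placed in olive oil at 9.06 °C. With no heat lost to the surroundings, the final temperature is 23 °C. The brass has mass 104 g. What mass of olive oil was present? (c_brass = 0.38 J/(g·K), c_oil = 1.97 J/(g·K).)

m ≈ 330 g

Heat lost by the brass = heat gained by the oil:
104×0.38×(252 − 23) = m×1.97×(23 − 9.06)
27.46 m = 9050.1  ⇒  m ≈ 329.6 g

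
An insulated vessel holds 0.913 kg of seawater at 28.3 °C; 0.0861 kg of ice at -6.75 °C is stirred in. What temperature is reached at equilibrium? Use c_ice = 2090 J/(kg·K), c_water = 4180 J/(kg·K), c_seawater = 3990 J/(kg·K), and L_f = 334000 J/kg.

T_f ≈ 18.3 °C

Let T be the final temperature. ΣQ_i = 0:
ice -6.75→0 °C: 0.0861×2090×6.75 = 1214.7; melt ice: 0.0861×334000 = 28757; warm the meltwater: 359.9 T; seawater: 3642.9(T − 28.3)
4002.8 T = 103093 − 29972 = 73121
T ≈ 18.27 °C (positive, so assuming full melt was valid).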